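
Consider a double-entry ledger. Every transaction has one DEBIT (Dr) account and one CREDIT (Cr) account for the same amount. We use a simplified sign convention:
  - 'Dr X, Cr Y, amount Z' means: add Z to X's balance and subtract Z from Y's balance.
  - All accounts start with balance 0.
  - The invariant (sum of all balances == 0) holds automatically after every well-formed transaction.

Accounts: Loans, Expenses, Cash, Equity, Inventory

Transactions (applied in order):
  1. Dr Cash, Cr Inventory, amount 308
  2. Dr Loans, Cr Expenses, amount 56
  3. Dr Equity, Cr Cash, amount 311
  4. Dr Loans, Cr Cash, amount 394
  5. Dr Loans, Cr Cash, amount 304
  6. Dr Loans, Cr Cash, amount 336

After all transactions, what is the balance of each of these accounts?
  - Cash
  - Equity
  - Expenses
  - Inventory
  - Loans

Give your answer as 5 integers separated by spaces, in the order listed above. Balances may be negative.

After txn 1 (Dr Cash, Cr Inventory, amount 308): Cash=308 Inventory=-308
After txn 2 (Dr Loans, Cr Expenses, amount 56): Cash=308 Expenses=-56 Inventory=-308 Loans=56
After txn 3 (Dr Equity, Cr Cash, amount 311): Cash=-3 Equity=311 Expenses=-56 Inventory=-308 Loans=56
After txn 4 (Dr Loans, Cr Cash, amount 394): Cash=-397 Equity=311 Expenses=-56 Inventory=-308 Loans=450
After txn 5 (Dr Loans, Cr Cash, amount 304): Cash=-701 Equity=311 Expenses=-56 Inventory=-308 Loans=754
After txn 6 (Dr Loans, Cr Cash, amount 336): Cash=-1037 Equity=311 Expenses=-56 Inventory=-308 Loans=1090

Answer: -1037 311 -56 -308 1090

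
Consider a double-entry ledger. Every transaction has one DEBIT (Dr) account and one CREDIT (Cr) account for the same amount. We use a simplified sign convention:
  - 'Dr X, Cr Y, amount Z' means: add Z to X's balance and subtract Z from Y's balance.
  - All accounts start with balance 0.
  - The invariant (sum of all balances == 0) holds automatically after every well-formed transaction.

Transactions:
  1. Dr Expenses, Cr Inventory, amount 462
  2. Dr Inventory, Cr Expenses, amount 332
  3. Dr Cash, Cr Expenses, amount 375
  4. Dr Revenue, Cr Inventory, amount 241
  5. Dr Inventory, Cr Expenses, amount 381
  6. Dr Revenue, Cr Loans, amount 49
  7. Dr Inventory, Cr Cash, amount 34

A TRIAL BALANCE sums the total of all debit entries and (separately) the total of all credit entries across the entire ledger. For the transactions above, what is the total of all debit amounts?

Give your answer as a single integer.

Answer: 1874

Derivation:
Txn 1: debit+=462
Txn 2: debit+=332
Txn 3: debit+=375
Txn 4: debit+=241
Txn 5: debit+=381
Txn 6: debit+=49
Txn 7: debit+=34
Total debits = 1874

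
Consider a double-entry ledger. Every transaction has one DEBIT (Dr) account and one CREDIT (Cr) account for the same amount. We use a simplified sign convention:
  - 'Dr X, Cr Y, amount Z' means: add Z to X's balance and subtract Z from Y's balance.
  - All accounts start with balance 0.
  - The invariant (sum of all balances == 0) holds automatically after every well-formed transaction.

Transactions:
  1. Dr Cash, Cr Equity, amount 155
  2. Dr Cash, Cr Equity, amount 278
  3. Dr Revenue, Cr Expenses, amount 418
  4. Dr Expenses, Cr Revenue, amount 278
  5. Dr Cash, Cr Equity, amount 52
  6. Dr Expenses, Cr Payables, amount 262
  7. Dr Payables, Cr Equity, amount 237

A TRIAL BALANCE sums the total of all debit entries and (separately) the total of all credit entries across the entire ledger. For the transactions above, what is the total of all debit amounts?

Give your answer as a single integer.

Answer: 1680

Derivation:
Txn 1: debit+=155
Txn 2: debit+=278
Txn 3: debit+=418
Txn 4: debit+=278
Txn 5: debit+=52
Txn 6: debit+=262
Txn 7: debit+=237
Total debits = 1680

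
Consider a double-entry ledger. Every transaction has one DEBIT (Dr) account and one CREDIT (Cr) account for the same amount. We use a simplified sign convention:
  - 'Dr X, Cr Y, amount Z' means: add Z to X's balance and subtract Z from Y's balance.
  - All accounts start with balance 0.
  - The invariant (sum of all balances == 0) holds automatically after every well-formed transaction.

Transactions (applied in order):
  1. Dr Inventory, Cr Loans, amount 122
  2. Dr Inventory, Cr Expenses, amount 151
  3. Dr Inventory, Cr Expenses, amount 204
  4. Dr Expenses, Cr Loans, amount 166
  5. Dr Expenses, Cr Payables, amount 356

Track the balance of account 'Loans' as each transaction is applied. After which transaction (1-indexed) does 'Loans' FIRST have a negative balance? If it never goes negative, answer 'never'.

Answer: 1

Derivation:
After txn 1: Loans=-122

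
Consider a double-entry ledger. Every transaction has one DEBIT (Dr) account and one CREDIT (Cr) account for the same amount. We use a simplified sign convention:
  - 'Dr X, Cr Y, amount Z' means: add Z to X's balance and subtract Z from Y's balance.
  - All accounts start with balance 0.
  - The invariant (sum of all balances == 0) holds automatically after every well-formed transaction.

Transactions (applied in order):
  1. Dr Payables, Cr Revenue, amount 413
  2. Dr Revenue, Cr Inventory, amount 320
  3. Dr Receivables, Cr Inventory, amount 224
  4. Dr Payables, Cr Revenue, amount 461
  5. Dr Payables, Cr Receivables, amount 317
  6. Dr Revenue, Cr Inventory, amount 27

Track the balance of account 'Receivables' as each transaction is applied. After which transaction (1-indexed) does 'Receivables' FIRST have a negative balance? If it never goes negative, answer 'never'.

After txn 1: Receivables=0
After txn 2: Receivables=0
After txn 3: Receivables=224
After txn 4: Receivables=224
After txn 5: Receivables=-93

Answer: 5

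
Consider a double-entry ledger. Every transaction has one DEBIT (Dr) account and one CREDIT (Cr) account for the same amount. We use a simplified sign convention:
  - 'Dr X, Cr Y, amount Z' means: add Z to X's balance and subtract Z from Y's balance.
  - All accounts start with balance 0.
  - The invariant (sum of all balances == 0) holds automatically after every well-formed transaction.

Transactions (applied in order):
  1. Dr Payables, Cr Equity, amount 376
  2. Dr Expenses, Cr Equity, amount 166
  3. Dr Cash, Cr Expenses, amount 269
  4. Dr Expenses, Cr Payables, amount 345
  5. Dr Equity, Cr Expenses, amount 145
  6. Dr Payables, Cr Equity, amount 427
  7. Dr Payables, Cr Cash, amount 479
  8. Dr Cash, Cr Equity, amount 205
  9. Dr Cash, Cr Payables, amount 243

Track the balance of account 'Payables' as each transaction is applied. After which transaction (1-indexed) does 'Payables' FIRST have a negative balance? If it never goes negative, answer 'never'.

After txn 1: Payables=376
After txn 2: Payables=376
After txn 3: Payables=376
After txn 4: Payables=31
After txn 5: Payables=31
After txn 6: Payables=458
After txn 7: Payables=937
After txn 8: Payables=937
After txn 9: Payables=694

Answer: never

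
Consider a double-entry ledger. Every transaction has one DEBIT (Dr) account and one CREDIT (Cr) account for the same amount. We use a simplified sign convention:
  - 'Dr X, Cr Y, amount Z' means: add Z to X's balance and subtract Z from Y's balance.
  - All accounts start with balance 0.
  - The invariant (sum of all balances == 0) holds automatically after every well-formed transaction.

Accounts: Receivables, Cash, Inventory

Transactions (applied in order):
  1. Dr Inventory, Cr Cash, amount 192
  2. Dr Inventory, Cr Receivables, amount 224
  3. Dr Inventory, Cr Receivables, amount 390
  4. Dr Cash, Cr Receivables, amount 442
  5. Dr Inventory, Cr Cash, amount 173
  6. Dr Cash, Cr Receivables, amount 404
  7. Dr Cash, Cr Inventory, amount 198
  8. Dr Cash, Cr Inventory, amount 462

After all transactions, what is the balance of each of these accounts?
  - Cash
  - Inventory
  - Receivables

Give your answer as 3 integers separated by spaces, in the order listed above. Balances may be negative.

Answer: 1141 319 -1460

Derivation:
After txn 1 (Dr Inventory, Cr Cash, amount 192): Cash=-192 Inventory=192
After txn 2 (Dr Inventory, Cr Receivables, amount 224): Cash=-192 Inventory=416 Receivables=-224
After txn 3 (Dr Inventory, Cr Receivables, amount 390): Cash=-192 Inventory=806 Receivables=-614
After txn 4 (Dr Cash, Cr Receivables, amount 442): Cash=250 Inventory=806 Receivables=-1056
After txn 5 (Dr Inventory, Cr Cash, amount 173): Cash=77 Inventory=979 Receivables=-1056
After txn 6 (Dr Cash, Cr Receivables, amount 404): Cash=481 Inventory=979 Receivables=-1460
After txn 7 (Dr Cash, Cr Inventory, amount 198): Cash=679 Inventory=781 Receivables=-1460
After txn 8 (Dr Cash, Cr Inventory, amount 462): Cash=1141 Inventory=319 Receivables=-1460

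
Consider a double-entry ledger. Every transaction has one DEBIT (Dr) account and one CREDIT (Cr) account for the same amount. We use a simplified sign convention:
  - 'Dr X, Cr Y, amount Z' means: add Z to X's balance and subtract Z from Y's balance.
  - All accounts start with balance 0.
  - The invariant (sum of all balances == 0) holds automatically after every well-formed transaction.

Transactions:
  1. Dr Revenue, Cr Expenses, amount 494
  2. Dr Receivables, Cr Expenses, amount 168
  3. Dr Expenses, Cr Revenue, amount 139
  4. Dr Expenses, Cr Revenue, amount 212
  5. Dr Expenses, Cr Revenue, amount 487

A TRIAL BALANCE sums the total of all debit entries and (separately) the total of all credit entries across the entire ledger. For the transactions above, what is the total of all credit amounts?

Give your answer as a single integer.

Answer: 1500

Derivation:
Txn 1: credit+=494
Txn 2: credit+=168
Txn 3: credit+=139
Txn 4: credit+=212
Txn 5: credit+=487
Total credits = 1500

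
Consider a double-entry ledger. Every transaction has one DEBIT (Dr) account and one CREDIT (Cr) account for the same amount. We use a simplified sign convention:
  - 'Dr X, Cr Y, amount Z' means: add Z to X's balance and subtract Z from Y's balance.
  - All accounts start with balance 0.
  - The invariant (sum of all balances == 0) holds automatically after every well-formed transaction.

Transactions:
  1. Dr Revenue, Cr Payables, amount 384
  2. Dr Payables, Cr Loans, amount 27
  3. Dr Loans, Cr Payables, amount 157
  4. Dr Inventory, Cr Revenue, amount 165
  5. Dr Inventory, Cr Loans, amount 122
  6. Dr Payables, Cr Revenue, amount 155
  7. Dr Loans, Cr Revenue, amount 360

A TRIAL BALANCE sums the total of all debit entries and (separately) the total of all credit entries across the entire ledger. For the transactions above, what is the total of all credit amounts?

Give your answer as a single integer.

Answer: 1370

Derivation:
Txn 1: credit+=384
Txn 2: credit+=27
Txn 3: credit+=157
Txn 4: credit+=165
Txn 5: credit+=122
Txn 6: credit+=155
Txn 7: credit+=360
Total credits = 1370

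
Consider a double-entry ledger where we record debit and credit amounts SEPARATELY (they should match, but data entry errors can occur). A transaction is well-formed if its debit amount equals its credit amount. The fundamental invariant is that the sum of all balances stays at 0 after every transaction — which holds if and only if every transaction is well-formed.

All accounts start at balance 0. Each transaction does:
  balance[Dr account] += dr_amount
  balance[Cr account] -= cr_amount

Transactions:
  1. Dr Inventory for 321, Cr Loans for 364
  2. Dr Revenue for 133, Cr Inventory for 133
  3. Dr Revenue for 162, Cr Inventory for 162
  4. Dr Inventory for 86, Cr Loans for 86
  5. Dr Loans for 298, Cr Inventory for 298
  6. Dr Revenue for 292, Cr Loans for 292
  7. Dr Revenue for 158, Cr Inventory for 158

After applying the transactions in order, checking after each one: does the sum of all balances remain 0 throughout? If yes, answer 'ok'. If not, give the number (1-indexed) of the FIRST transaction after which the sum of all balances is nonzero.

After txn 1: dr=321 cr=364 sum_balances=-43
After txn 2: dr=133 cr=133 sum_balances=-43
After txn 3: dr=162 cr=162 sum_balances=-43
After txn 4: dr=86 cr=86 sum_balances=-43
After txn 5: dr=298 cr=298 sum_balances=-43
After txn 6: dr=292 cr=292 sum_balances=-43
After txn 7: dr=158 cr=158 sum_balances=-43

Answer: 1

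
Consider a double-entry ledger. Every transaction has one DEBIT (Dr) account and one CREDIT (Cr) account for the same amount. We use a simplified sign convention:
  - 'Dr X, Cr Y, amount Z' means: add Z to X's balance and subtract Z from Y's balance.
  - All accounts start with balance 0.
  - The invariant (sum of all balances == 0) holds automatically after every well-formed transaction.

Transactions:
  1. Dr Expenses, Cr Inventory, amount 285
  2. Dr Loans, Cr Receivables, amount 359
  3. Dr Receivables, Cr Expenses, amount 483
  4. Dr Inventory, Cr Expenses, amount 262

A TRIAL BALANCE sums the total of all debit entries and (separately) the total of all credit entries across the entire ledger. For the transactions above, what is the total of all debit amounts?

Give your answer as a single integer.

Answer: 1389

Derivation:
Txn 1: debit+=285
Txn 2: debit+=359
Txn 3: debit+=483
Txn 4: debit+=262
Total debits = 1389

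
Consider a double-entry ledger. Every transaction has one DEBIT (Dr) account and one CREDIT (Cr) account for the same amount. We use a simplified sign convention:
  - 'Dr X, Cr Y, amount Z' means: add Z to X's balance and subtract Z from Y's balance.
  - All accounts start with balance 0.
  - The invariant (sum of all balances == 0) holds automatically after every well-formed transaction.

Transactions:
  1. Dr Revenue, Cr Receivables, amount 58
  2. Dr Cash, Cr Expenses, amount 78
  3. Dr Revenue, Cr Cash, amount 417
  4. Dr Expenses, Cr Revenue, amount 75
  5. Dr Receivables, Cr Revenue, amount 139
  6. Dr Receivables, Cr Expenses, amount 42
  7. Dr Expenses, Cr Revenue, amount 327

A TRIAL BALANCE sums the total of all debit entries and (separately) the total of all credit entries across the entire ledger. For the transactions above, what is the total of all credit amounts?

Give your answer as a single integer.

Txn 1: credit+=58
Txn 2: credit+=78
Txn 3: credit+=417
Txn 4: credit+=75
Txn 5: credit+=139
Txn 6: credit+=42
Txn 7: credit+=327
Total credits = 1136

Answer: 1136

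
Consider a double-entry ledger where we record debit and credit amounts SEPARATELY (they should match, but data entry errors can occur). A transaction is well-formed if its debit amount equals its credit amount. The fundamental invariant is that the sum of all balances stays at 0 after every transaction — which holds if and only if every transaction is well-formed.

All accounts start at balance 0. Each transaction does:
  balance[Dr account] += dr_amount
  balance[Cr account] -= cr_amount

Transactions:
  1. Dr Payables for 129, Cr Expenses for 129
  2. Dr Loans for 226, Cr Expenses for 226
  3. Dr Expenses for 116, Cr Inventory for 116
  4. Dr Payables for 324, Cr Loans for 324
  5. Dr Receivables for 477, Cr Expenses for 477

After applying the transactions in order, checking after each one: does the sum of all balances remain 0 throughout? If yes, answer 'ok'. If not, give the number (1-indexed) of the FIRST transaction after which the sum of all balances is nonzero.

Answer: ok

Derivation:
After txn 1: dr=129 cr=129 sum_balances=0
After txn 2: dr=226 cr=226 sum_balances=0
After txn 3: dr=116 cr=116 sum_balances=0
After txn 4: dr=324 cr=324 sum_balances=0
After txn 5: dr=477 cr=477 sum_balances=0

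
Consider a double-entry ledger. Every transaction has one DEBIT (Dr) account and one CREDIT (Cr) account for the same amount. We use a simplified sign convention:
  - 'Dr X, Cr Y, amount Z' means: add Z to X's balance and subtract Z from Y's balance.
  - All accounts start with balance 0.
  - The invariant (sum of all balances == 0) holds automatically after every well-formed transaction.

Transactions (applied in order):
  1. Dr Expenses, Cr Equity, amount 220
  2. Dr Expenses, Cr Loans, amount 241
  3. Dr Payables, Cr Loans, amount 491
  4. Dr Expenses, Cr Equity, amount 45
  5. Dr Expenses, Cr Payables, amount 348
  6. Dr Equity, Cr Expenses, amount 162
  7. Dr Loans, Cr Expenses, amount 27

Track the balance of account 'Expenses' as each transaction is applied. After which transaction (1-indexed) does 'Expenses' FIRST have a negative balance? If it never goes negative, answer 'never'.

After txn 1: Expenses=220
After txn 2: Expenses=461
After txn 3: Expenses=461
After txn 4: Expenses=506
After txn 5: Expenses=854
After txn 6: Expenses=692
After txn 7: Expenses=665

Answer: never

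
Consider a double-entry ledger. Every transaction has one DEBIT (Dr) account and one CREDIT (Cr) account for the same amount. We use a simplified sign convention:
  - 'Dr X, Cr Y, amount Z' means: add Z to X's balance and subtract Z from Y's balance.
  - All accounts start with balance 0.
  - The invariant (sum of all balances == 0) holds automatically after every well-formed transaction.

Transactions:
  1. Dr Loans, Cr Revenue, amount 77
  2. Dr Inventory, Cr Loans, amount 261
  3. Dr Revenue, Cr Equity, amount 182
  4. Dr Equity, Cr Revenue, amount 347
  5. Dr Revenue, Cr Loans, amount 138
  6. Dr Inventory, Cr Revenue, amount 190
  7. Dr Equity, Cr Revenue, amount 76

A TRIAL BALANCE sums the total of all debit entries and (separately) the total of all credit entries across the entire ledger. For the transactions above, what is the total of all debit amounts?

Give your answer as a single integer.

Txn 1: debit+=77
Txn 2: debit+=261
Txn 3: debit+=182
Txn 4: debit+=347
Txn 5: debit+=138
Txn 6: debit+=190
Txn 7: debit+=76
Total debits = 1271

Answer: 1271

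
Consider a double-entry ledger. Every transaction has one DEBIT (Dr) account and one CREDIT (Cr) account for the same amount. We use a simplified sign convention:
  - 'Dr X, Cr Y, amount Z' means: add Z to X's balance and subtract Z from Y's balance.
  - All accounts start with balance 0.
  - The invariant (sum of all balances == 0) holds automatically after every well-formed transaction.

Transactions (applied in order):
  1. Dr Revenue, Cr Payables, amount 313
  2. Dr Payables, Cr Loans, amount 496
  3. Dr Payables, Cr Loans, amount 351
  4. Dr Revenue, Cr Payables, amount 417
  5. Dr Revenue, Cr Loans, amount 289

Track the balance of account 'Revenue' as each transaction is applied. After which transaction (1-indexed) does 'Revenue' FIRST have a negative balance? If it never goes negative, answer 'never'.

Answer: never

Derivation:
After txn 1: Revenue=313
After txn 2: Revenue=313
After txn 3: Revenue=313
After txn 4: Revenue=730
After txn 5: Revenue=1019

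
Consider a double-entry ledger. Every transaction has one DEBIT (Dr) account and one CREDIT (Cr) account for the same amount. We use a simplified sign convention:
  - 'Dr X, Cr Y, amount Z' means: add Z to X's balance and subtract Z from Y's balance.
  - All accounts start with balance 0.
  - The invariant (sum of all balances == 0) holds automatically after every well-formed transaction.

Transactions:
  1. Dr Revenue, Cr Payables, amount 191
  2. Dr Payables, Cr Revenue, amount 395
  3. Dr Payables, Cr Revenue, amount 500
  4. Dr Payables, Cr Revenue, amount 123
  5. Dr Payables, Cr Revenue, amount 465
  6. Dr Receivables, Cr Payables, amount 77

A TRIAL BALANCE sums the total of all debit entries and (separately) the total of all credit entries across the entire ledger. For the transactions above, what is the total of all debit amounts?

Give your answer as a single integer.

Txn 1: debit+=191
Txn 2: debit+=395
Txn 3: debit+=500
Txn 4: debit+=123
Txn 5: debit+=465
Txn 6: debit+=77
Total debits = 1751

Answer: 1751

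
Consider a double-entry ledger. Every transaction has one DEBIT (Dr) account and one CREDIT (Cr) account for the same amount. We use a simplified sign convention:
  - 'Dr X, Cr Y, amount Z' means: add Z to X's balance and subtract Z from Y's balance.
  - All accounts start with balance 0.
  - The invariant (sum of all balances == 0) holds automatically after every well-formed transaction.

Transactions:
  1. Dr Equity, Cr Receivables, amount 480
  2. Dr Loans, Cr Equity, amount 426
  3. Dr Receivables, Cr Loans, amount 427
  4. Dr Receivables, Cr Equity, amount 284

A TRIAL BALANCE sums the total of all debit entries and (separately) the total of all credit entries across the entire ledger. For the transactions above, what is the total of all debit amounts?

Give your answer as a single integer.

Txn 1: debit+=480
Txn 2: debit+=426
Txn 3: debit+=427
Txn 4: debit+=284
Total debits = 1617

Answer: 1617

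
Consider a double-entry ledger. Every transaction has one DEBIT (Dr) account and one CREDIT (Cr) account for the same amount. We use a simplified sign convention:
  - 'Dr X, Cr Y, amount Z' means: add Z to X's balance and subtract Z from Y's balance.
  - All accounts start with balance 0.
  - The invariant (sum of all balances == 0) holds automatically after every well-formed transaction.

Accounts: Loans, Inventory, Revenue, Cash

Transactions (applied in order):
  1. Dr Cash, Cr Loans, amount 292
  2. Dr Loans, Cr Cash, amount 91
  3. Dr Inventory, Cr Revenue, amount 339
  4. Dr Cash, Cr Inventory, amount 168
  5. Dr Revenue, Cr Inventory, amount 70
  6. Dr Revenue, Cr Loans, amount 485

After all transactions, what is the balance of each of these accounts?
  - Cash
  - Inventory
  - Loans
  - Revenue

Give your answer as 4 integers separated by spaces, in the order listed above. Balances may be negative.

After txn 1 (Dr Cash, Cr Loans, amount 292): Cash=292 Loans=-292
After txn 2 (Dr Loans, Cr Cash, amount 91): Cash=201 Loans=-201
After txn 3 (Dr Inventory, Cr Revenue, amount 339): Cash=201 Inventory=339 Loans=-201 Revenue=-339
After txn 4 (Dr Cash, Cr Inventory, amount 168): Cash=369 Inventory=171 Loans=-201 Revenue=-339
After txn 5 (Dr Revenue, Cr Inventory, amount 70): Cash=369 Inventory=101 Loans=-201 Revenue=-269
After txn 6 (Dr Revenue, Cr Loans, amount 485): Cash=369 Inventory=101 Loans=-686 Revenue=216

Answer: 369 101 -686 216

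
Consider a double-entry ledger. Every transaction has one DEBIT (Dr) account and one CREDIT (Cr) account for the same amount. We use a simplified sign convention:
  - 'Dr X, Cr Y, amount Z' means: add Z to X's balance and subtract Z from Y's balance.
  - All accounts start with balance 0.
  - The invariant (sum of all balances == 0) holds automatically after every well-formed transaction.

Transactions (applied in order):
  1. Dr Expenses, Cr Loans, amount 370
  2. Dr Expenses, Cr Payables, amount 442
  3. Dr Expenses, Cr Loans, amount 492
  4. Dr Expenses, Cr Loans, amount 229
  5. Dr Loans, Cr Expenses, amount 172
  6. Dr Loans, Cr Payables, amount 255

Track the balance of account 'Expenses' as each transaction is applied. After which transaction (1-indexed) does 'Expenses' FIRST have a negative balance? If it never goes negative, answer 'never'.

After txn 1: Expenses=370
After txn 2: Expenses=812
After txn 3: Expenses=1304
After txn 4: Expenses=1533
After txn 5: Expenses=1361
After txn 6: Expenses=1361

Answer: never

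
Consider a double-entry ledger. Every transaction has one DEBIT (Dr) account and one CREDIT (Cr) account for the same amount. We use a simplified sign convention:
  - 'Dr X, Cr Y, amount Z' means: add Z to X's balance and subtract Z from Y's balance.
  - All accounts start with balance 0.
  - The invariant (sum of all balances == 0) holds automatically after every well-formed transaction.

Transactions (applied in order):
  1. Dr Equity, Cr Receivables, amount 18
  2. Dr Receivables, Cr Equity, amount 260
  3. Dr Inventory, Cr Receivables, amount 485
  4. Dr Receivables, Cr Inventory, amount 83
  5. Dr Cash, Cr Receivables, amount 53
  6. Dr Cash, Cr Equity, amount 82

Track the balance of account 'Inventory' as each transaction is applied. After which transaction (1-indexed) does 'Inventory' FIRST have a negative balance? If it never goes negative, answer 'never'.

Answer: never

Derivation:
After txn 1: Inventory=0
After txn 2: Inventory=0
After txn 3: Inventory=485
After txn 4: Inventory=402
After txn 5: Inventory=402
After txn 6: Inventory=402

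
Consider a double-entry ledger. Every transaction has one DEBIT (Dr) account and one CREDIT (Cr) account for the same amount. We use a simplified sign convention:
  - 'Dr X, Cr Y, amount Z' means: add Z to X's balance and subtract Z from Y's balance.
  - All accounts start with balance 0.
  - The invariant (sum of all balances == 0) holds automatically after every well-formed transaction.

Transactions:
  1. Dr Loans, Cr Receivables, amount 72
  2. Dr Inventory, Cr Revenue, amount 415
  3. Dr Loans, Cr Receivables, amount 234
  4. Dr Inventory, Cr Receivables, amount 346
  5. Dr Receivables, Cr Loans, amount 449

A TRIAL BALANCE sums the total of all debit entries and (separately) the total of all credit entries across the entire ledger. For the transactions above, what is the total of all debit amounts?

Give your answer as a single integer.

Answer: 1516

Derivation:
Txn 1: debit+=72
Txn 2: debit+=415
Txn 3: debit+=234
Txn 4: debit+=346
Txn 5: debit+=449
Total debits = 1516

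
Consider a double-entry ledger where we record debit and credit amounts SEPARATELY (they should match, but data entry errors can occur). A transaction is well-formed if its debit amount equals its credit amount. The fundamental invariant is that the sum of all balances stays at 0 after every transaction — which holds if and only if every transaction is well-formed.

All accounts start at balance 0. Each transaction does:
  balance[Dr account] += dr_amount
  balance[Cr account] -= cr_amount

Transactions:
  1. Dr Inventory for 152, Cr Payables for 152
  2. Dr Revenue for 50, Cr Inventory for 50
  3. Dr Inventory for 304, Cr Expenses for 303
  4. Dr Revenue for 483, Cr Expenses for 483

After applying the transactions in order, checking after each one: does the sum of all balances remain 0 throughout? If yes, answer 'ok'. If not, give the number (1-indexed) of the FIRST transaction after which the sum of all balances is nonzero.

After txn 1: dr=152 cr=152 sum_balances=0
After txn 2: dr=50 cr=50 sum_balances=0
After txn 3: dr=304 cr=303 sum_balances=1
After txn 4: dr=483 cr=483 sum_balances=1

Answer: 3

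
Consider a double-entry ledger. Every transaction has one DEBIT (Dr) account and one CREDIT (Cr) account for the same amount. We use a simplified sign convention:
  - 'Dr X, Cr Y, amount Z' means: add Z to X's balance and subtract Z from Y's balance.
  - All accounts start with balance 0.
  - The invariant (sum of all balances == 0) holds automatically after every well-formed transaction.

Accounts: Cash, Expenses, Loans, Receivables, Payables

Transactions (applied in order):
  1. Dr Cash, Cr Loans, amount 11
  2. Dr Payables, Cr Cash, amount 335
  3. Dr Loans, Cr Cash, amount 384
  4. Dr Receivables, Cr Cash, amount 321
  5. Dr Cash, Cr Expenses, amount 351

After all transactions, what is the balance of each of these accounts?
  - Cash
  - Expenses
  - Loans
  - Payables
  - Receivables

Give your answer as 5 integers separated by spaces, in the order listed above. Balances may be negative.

After txn 1 (Dr Cash, Cr Loans, amount 11): Cash=11 Loans=-11
After txn 2 (Dr Payables, Cr Cash, amount 335): Cash=-324 Loans=-11 Payables=335
After txn 3 (Dr Loans, Cr Cash, amount 384): Cash=-708 Loans=373 Payables=335
After txn 4 (Dr Receivables, Cr Cash, amount 321): Cash=-1029 Loans=373 Payables=335 Receivables=321
After txn 5 (Dr Cash, Cr Expenses, amount 351): Cash=-678 Expenses=-351 Loans=373 Payables=335 Receivables=321

Answer: -678 -351 373 335 321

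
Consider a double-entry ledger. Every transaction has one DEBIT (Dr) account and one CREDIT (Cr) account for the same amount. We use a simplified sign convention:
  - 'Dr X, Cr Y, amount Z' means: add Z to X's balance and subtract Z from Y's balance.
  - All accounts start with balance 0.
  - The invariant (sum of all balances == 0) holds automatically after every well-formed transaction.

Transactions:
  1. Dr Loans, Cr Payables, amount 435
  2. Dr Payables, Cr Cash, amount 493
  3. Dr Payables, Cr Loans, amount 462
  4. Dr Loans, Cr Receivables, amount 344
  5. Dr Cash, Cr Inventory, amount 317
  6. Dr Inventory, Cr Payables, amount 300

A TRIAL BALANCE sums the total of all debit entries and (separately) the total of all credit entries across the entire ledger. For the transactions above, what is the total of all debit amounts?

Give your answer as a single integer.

Txn 1: debit+=435
Txn 2: debit+=493
Txn 3: debit+=462
Txn 4: debit+=344
Txn 5: debit+=317
Txn 6: debit+=300
Total debits = 2351

Answer: 2351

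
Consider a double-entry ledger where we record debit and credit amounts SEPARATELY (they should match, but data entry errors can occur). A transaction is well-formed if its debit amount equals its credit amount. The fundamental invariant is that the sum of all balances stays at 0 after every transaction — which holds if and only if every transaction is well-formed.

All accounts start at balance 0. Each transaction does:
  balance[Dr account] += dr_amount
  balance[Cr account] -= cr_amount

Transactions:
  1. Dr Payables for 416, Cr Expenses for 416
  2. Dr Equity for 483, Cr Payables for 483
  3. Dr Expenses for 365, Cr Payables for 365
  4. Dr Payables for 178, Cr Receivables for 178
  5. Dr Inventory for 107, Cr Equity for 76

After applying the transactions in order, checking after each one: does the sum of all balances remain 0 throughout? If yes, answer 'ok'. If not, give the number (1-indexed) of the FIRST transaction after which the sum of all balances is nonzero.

Answer: 5

Derivation:
After txn 1: dr=416 cr=416 sum_balances=0
After txn 2: dr=483 cr=483 sum_balances=0
After txn 3: dr=365 cr=365 sum_balances=0
After txn 4: dr=178 cr=178 sum_balances=0
After txn 5: dr=107 cr=76 sum_balances=31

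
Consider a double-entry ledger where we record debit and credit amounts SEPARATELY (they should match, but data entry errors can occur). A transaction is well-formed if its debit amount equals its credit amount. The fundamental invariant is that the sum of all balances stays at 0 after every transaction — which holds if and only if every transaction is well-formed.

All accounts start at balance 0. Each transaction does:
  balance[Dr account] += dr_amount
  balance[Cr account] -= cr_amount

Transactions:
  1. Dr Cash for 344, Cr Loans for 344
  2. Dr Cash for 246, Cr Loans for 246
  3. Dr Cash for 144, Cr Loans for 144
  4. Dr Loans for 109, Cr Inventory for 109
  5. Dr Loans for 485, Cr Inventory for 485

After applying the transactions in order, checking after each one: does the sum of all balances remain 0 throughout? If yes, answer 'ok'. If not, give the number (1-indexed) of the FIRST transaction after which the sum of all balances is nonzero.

After txn 1: dr=344 cr=344 sum_balances=0
After txn 2: dr=246 cr=246 sum_balances=0
After txn 3: dr=144 cr=144 sum_balances=0
After txn 4: dr=109 cr=109 sum_balances=0
After txn 5: dr=485 cr=485 sum_balances=0

Answer: ok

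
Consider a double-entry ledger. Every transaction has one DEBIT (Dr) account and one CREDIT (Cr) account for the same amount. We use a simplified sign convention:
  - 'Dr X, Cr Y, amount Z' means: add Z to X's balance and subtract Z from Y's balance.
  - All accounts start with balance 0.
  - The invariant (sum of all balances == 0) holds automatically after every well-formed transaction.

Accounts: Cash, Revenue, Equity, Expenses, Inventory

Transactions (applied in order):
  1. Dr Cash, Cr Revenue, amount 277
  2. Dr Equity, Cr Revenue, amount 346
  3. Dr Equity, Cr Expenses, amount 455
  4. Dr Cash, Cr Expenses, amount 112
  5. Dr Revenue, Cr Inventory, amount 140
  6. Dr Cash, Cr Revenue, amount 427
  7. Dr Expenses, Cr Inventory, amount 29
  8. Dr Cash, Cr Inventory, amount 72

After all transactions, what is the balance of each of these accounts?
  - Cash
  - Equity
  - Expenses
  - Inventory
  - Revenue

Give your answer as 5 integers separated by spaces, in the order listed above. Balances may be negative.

Answer: 888 801 -538 -241 -910

Derivation:
After txn 1 (Dr Cash, Cr Revenue, amount 277): Cash=277 Revenue=-277
After txn 2 (Dr Equity, Cr Revenue, amount 346): Cash=277 Equity=346 Revenue=-623
After txn 3 (Dr Equity, Cr Expenses, amount 455): Cash=277 Equity=801 Expenses=-455 Revenue=-623
After txn 4 (Dr Cash, Cr Expenses, amount 112): Cash=389 Equity=801 Expenses=-567 Revenue=-623
After txn 5 (Dr Revenue, Cr Inventory, amount 140): Cash=389 Equity=801 Expenses=-567 Inventory=-140 Revenue=-483
After txn 6 (Dr Cash, Cr Revenue, amount 427): Cash=816 Equity=801 Expenses=-567 Inventory=-140 Revenue=-910
After txn 7 (Dr Expenses, Cr Inventory, amount 29): Cash=816 Equity=801 Expenses=-538 Inventory=-169 Revenue=-910
After txn 8 (Dr Cash, Cr Inventory, amount 72): Cash=888 Equity=801 Expenses=-538 Inventory=-241 Revenue=-910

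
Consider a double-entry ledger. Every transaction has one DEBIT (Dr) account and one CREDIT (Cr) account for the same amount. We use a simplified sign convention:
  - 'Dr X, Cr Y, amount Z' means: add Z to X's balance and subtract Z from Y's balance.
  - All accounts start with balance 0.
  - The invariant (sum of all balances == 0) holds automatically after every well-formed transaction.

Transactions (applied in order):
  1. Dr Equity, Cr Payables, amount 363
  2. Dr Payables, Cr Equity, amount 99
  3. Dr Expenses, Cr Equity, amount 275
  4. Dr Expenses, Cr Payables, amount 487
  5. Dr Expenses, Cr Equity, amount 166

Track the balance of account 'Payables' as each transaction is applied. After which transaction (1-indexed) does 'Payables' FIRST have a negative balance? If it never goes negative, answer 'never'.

After txn 1: Payables=-363

Answer: 1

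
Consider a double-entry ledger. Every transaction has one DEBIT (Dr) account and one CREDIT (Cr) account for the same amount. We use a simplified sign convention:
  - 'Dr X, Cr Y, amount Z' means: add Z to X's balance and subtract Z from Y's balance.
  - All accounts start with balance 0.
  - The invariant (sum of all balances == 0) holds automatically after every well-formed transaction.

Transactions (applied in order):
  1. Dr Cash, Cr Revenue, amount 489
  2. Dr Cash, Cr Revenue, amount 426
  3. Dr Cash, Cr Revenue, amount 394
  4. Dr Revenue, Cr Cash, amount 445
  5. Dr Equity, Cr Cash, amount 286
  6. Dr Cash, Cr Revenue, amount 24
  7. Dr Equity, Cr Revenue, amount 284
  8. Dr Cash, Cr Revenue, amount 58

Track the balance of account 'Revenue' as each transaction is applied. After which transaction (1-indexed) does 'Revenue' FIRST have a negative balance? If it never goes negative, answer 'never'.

After txn 1: Revenue=-489

Answer: 1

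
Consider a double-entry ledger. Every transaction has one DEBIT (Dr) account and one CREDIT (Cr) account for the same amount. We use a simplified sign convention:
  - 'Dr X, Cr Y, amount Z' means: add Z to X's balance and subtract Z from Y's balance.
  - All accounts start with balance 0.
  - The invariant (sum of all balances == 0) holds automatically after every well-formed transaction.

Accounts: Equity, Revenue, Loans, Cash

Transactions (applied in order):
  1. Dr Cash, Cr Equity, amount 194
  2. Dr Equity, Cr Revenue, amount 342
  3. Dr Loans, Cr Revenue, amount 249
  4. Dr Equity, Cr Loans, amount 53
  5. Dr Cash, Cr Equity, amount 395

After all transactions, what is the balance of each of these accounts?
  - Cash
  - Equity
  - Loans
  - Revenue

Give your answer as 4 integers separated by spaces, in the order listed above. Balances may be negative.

Answer: 589 -194 196 -591

Derivation:
After txn 1 (Dr Cash, Cr Equity, amount 194): Cash=194 Equity=-194
After txn 2 (Dr Equity, Cr Revenue, amount 342): Cash=194 Equity=148 Revenue=-342
After txn 3 (Dr Loans, Cr Revenue, amount 249): Cash=194 Equity=148 Loans=249 Revenue=-591
After txn 4 (Dr Equity, Cr Loans, amount 53): Cash=194 Equity=201 Loans=196 Revenue=-591
After txn 5 (Dr Cash, Cr Equity, amount 395): Cash=589 Equity=-194 Loans=196 Revenue=-591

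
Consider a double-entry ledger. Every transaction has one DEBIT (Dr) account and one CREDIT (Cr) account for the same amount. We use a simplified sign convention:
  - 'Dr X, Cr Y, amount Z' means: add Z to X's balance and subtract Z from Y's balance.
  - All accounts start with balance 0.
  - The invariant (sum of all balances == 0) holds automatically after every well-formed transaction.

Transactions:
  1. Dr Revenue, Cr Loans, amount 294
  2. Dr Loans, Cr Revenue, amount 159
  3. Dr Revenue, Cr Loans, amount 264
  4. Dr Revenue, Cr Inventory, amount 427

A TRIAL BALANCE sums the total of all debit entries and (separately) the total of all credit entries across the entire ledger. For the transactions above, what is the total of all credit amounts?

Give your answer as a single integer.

Txn 1: credit+=294
Txn 2: credit+=159
Txn 3: credit+=264
Txn 4: credit+=427
Total credits = 1144

Answer: 1144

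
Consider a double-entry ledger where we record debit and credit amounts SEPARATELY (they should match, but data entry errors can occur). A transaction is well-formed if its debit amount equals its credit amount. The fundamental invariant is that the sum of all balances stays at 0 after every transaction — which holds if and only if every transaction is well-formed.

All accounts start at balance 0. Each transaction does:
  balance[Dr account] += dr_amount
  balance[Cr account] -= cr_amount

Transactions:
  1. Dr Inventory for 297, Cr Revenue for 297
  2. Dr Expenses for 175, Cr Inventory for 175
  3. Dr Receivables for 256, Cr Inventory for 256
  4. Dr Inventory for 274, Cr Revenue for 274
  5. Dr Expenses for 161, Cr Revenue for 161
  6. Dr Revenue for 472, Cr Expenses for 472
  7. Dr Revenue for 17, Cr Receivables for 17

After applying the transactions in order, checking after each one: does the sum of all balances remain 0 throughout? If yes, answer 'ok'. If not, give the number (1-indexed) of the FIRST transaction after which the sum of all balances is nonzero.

After txn 1: dr=297 cr=297 sum_balances=0
After txn 2: dr=175 cr=175 sum_balances=0
After txn 3: dr=256 cr=256 sum_balances=0
After txn 4: dr=274 cr=274 sum_balances=0
After txn 5: dr=161 cr=161 sum_balances=0
After txn 6: dr=472 cr=472 sum_balances=0
After txn 7: dr=17 cr=17 sum_balances=0

Answer: ok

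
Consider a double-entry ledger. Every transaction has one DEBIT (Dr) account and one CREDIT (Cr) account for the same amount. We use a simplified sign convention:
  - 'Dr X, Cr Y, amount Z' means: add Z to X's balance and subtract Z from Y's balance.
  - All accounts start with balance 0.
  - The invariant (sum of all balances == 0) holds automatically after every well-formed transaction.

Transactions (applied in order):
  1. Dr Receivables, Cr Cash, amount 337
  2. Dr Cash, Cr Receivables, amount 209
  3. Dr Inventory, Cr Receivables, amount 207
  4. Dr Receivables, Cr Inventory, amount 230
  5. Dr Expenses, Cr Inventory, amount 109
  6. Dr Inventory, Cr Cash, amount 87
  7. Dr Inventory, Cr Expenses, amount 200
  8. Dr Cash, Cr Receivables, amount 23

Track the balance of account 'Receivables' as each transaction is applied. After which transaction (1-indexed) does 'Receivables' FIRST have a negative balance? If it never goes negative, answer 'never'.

Answer: 3

Derivation:
After txn 1: Receivables=337
After txn 2: Receivables=128
After txn 3: Receivables=-79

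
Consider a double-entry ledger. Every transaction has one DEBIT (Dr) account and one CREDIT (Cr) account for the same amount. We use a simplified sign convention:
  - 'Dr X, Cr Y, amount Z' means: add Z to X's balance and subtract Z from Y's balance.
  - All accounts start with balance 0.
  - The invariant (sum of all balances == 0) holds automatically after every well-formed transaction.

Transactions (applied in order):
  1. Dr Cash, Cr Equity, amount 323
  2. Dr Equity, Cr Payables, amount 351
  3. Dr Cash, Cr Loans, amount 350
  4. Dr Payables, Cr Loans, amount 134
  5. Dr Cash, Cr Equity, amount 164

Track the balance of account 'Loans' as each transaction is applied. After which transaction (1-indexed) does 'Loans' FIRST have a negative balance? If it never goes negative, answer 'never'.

After txn 1: Loans=0
After txn 2: Loans=0
After txn 3: Loans=-350

Answer: 3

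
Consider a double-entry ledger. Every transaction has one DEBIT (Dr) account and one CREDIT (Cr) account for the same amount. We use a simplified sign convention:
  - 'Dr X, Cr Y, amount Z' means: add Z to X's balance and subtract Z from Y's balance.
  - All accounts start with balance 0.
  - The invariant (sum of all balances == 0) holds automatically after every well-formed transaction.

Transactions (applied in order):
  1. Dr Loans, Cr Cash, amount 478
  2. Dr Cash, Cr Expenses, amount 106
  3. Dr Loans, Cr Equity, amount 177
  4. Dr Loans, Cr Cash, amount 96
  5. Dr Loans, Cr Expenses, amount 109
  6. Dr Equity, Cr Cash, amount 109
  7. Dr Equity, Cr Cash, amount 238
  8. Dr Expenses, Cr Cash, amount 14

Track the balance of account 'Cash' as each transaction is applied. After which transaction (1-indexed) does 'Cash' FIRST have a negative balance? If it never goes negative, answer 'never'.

Answer: 1

Derivation:
After txn 1: Cash=-478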